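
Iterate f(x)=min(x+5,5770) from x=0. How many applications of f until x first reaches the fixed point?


Step 1: x=0, cap=5770, increment=5
Step 2: x grows by 5 each step until capped at 5770; fixed point is x=5770
Step 3: iterations = ceil(5770/5) = 1154

1154


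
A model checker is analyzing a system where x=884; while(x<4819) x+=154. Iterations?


Step 1: x goes from 884 toward 4819 by 154; the body runs while x<4819, so iterations = ceil((bound-start)/step)
Step 2: Distance=3935
Step 3: ceil(3935/154)=26

26


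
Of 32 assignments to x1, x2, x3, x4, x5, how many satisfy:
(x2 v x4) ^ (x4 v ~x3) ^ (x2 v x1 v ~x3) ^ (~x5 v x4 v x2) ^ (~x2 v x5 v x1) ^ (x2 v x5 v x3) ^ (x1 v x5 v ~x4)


CNF with 7 clauses over 5 vars (32 assignments).
An assignment satisfies CNF iff every clause has >=1 true literal.
Check each row (bits = x1,x2,x3,x4,x5; clause T/F shown):
  row 0 [00000]: clauses=FTTTTFT -> 0
  row 1 [00001]: clauses=FTTFTTT -> 0
  row 2 [00010]: clauses=TTTTTFF -> 0
  row 3 [00011]: clauses=TTTTTTT -> 1
  row 4 [00100]: clauses=FFFTTTT -> 0
  row 5 [00101]: clauses=FFFFTTT -> 0
  row 6 [00110]: clauses=TTFTTTF -> 0
  row 7 [00111]: clauses=TTFTTTT -> 0
  row 8 [01000]: clauses=TTTTFTT -> 0
  row 9 [01001]: clauses=TTTTTTT -> 1
  row 10 [01010]: clauses=TTTTFTF -> 0
  row 11 [01011]: clauses=TTTTTTT -> 1
  row 12 [01100]: clauses=TFTTFTT -> 0
  row 13 [01101]: clauses=TFTTTTT -> 0
  row 14 [01110]: clauses=TTTTFTF -> 0
  row 15 [01111]: clauses=TTTTTTT -> 1
  row 16 [10000]: clauses=FTTTTFT -> 0
  row 17 [10001]: clauses=FTTFTTT -> 0
  row 18 [10010]: clauses=TTTTTFT -> 0
  row 19 [10011]: clauses=TTTTTTT -> 1
  row 20 [10100]: clauses=FFTTTTT -> 0
  row 21 [10101]: clauses=FFTFTTT -> 0
  row 22 [10110]: clauses=TTTTTTT -> 1
  row 23 [10111]: clauses=TTTTTTT -> 1
  row 24 [11000]: clauses=TTTTTTT -> 1
  row 25 [11001]: clauses=TTTTTTT -> 1
  row 26 [11010]: clauses=TTTTTTT -> 1
  row 27 [11011]: clauses=TTTTTTT -> 1
  row 28 [11100]: clauses=TFTTTTT -> 0
  row 29 [11101]: clauses=TFTTTTT -> 0
  row 30 [11110]: clauses=TTTTTTT -> 1
  row 31 [11111]: clauses=TTTTTTT -> 1
Full result column, 8 rows per line (x1,x2 fixed per line; x3,x4,x5 runs 000..111 left to right):
  rows 0-7 [x1,x2=00]: 00010000  (ones: 1)
  rows 8-15 [x1,x2=01]: 01010001  (ones: 3)
  rows 16-23 [x1,x2=10]: 00010011  (ones: 3)
  rows 24-31 [x1,x2=11]: 11110011  (ones: 6)
Satisfying assignments = 1+3+3+6 = 13

13


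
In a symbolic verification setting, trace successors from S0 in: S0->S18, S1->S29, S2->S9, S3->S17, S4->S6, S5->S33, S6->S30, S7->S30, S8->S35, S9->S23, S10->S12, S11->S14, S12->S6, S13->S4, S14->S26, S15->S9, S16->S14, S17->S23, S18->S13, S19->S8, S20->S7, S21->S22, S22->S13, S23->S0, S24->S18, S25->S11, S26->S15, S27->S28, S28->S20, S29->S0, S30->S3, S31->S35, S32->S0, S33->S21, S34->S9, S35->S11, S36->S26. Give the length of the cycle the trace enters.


Trace from S0 until a state repeats:
  S0 -> S18 -> S13 -> S4 -> S6 -> S30 -> S3 -> S17 -> S23 -> S0
S0 first seen at step 0, revisited at step 9.
Cycle length = 9 - 0 = 9

9


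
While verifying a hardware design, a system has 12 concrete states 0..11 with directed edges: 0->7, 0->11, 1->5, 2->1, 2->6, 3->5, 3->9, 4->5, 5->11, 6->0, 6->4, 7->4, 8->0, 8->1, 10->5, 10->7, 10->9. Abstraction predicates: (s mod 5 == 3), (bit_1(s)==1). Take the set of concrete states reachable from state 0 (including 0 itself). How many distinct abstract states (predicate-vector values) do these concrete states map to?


BFS from 0:
Concrete reachable: {0, 4, 5, 7, 11}
Abstract via predicates (s mod 5 == 3), (bit_1(s)==1):
  (0,0) <- {0, 4, 5}
  (0,1) <- {7, 11}
Distinct abstract states = 2

2


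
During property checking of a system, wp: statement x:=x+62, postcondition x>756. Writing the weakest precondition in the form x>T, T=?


Formula: wp(x:=E, P) = P[E/x] (substitute E for x in postcondition)
Step 1: Postcondition: x>756
Step 2: Substitute x+62 for x: x+62>756
Step 3: Solve for x: x > 756-62 = 694

694


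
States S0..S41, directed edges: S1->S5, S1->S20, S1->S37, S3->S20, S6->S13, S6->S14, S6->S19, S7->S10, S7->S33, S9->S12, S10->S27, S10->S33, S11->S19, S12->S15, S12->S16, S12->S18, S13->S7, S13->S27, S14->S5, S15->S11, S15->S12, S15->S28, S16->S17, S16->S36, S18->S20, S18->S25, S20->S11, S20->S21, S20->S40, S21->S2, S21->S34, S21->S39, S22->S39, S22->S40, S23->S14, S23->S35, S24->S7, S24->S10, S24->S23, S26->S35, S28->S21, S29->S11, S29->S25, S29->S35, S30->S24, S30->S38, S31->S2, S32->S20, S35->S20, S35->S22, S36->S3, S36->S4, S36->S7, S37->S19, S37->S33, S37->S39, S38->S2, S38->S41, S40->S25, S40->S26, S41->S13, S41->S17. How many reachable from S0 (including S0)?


BFS from S0:
  layer 0: {S0}
Reachable set: {S0}
Count = 1

1


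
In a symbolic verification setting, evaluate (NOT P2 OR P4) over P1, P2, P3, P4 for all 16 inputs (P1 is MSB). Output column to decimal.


Formula: (NOT P2 OR P4) over P1, P2, P3, P4 (16 rows)
Evaluate each row (bits = P1,P2,P3,P4, MSB first):
  row 0 [0000]: (NOT 0 OR 0) -> 1
  row 1 [0001]: (NOT 0 OR 1) -> 1
  row 2 [0010]: (NOT 0 OR 0) -> 1
  row 3 [0011]: (NOT 0 OR 1) -> 1
  row 4 [0100]: (NOT 1 OR 0) -> 0
  row 5 [0101]: (NOT 1 OR 1) -> 1
  row 6 [0110]: (NOT 1 OR 0) -> 0
  row 7 [0111]: (NOT 1 OR 1) -> 1
  row 8 [1000]: (NOT 0 OR 0) -> 1
  row 9 [1001]: (NOT 0 OR 1) -> 1
  row 10 [1010]: (NOT 0 OR 0) -> 1
  row 11 [1011]: (NOT 0 OR 1) -> 1
  row 12 [1100]: (NOT 1 OR 0) -> 0
  row 13 [1101]: (NOT 1 OR 1) -> 1
  row 14 [1110]: (NOT 1 OR 0) -> 0
  row 15 [1111]: (NOT 1 OR 1) -> 1
Full result column, 4 rows per line (P1,P2 fixed per line; P3,P4 runs 00..11 left to right):
  rows 0-3 [P1,P2=00]: 1111  = hex F
  rows 4-7 [P1,P2=01]: 0101  = hex 5
  rows 8-11 [P1,P2=10]: 1111  = hex F
  rows 12-15 [P1,P2=11]: 0101  = hex 5
Output column (row 0 .. row 15) = 1111010111110101
Output column grouped in 4s = 1111 0101 1111 0101 = 0xF5F5
Convert to decimal digit by digit (value = value*16 + digit):
  F -> 15
  15*16 + 5 = 245
  245*16 + 15 (F) = 3935
  3935*16 + 5 = 62965
Decimal = 62965

62965


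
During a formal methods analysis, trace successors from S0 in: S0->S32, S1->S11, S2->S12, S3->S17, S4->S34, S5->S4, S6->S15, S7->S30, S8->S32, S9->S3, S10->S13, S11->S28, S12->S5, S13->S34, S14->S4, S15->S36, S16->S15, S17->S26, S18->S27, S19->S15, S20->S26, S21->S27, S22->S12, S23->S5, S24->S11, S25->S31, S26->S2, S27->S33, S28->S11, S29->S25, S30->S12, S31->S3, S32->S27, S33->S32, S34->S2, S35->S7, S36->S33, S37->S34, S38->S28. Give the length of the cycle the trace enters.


Trace from S0 until a state repeats:
  S0 -> S32 -> S27 -> S33 -> S32
S32 first seen at step 1, revisited at step 4.
Cycle length = 4 - 1 = 3

3


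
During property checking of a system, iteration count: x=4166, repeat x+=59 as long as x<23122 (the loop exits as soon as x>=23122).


Step 1: x goes from 4166 toward 23122 by 59; the body runs while x<23122, so iterations = ceil((bound-start)/step)
Step 2: Distance=18956
Step 3: ceil(18956/59)=322

322


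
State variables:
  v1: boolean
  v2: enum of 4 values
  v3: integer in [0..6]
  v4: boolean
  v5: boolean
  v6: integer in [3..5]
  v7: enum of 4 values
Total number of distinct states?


State space = product of domain sizes of all variables.
Domain sizes:
  v1 (boolean): 2
  v2 (enum of 4 values): 4
  v3 (integer in [0..6]): 7
  v4 (boolean): 2
  v5 (boolean): 2
  v6 (integer in [3..5]): 3
  v7 (enum of 4 values): 4
Product = 2 * 4 * 7 * 2 * 2 * 3 * 4 = 2688

2688


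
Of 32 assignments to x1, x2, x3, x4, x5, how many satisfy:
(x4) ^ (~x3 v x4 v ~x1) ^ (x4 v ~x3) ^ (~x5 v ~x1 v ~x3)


CNF with 4 clauses over 5 vars (32 assignments).
An assignment satisfies CNF iff every clause has >=1 true literal.
Check each row (bits = x1,x2,x3,x4,x5; clause T/F shown):
  row 0 [00000]: clauses=FTTT -> 0
  row 1 [00001]: clauses=FTTT -> 0
  row 2 [00010]: clauses=TTTT -> 1
  row 3 [00011]: clauses=TTTT -> 1
  row 4 [00100]: clauses=FTFT -> 0
  row 5 [00101]: clauses=FTFT -> 0
  row 6 [00110]: clauses=TTTT -> 1
  row 7 [00111]: clauses=TTTT -> 1
  row 8 [01000]: clauses=FTTT -> 0
  row 9 [01001]: clauses=FTTT -> 0
  row 10 [01010]: clauses=TTTT -> 1
  row 11 [01011]: clauses=TTTT -> 1
  row 12 [01100]: clauses=FTFT -> 0
  row 13 [01101]: clauses=FTFT -> 0
  row 14 [01110]: clauses=TTTT -> 1
  row 15 [01111]: clauses=TTTT -> 1
  row 16 [10000]: clauses=FTTT -> 0
  row 17 [10001]: clauses=FTTT -> 0
  row 18 [10010]: clauses=TTTT -> 1
  row 19 [10011]: clauses=TTTT -> 1
  row 20 [10100]: clauses=FFFT -> 0
  row 21 [10101]: clauses=FFFF -> 0
  row 22 [10110]: clauses=TTTT -> 1
  row 23 [10111]: clauses=TTTF -> 0
  row 24 [11000]: clauses=FTTT -> 0
  row 25 [11001]: clauses=FTTT -> 0
  row 26 [11010]: clauses=TTTT -> 1
  row 27 [11011]: clauses=TTTT -> 1
  row 28 [11100]: clauses=FFFT -> 0
  row 29 [11101]: clauses=FFFF -> 0
  row 30 [11110]: clauses=TTTT -> 1
  row 31 [11111]: clauses=TTTF -> 0
Full result column, 8 rows per line (x1,x2 fixed per line; x3,x4,x5 runs 000..111 left to right):
  rows 0-7 [x1,x2=00]: 00110011  (ones: 4)
  rows 8-15 [x1,x2=01]: 00110011  (ones: 4)
  rows 16-23 [x1,x2=10]: 00110010  (ones: 3)
  rows 24-31 [x1,x2=11]: 00110010  (ones: 3)
Satisfying assignments = 4+4+3+3 = 14

14


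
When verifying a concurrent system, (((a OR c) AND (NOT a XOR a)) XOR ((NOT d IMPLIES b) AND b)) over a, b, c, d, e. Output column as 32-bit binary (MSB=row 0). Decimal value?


Formula: (((a OR c) AND (NOT a XOR a)) XOR ((NOT d IMPLIES b) AND b)) over a, b, c, d, e (32 rows)
Evaluate each row (bits = a,b,c,d,e, MSB first):
  row 0 [00000]: (((0 OR 0) AND (NOT 0 XOR 0)) XOR ((NOT 0 IMPLIES 0) AND 0)) -> 0
  row 1 [00001]: (((0 OR 0) AND (NOT 0 XOR 0)) XOR ((NOT 0 IMPLIES 0) AND 0)) -> 0
  row 2 [00010]: (((0 OR 0) AND (NOT 0 XOR 0)) XOR ((NOT 1 IMPLIES 0) AND 0)) -> 0
  row 3 [00011]: (((0 OR 0) AND (NOT 0 XOR 0)) XOR ((NOT 1 IMPLIES 0) AND 0)) -> 0
  row 4 [00100]: (((0 OR 1) AND (NOT 0 XOR 0)) XOR ((NOT 0 IMPLIES 0) AND 0)) -> 1
  row 5 [00101]: (((0 OR 1) AND (NOT 0 XOR 0)) XOR ((NOT 0 IMPLIES 0) AND 0)) -> 1
  row 6 [00110]: (((0 OR 1) AND (NOT 0 XOR 0)) XOR ((NOT 1 IMPLIES 0) AND 0)) -> 1
  row 7 [00111]: (((0 OR 1) AND (NOT 0 XOR 0)) XOR ((NOT 1 IMPLIES 0) AND 0)) -> 1
  row 8 [01000]: (((0 OR 0) AND (NOT 0 XOR 0)) XOR ((NOT 0 IMPLIES 1) AND 1)) -> 1
  row 9 [01001]: (((0 OR 0) AND (NOT 0 XOR 0)) XOR ((NOT 0 IMPLIES 1) AND 1)) -> 1
  row 10 [01010]: (((0 OR 0) AND (NOT 0 XOR 0)) XOR ((NOT 1 IMPLIES 1) AND 1)) -> 1
  row 11 [01011]: (((0 OR 0) AND (NOT 0 XOR 0)) XOR ((NOT 1 IMPLIES 1) AND 1)) -> 1
  row 12 [01100]: (((0 OR 1) AND (NOT 0 XOR 0)) XOR ((NOT 0 IMPLIES 1) AND 1)) -> 0
  row 13 [01101]: (((0 OR 1) AND (NOT 0 XOR 0)) XOR ((NOT 0 IMPLIES 1) AND 1)) -> 0
  row 14 [01110]: (((0 OR 1) AND (NOT 0 XOR 0)) XOR ((NOT 1 IMPLIES 1) AND 1)) -> 0
  row 15 [01111]: (((0 OR 1) AND (NOT 0 XOR 0)) XOR ((NOT 1 IMPLIES 1) AND 1)) -> 0
  row 16 [10000]: (((1 OR 0) AND (NOT 1 XOR 1)) XOR ((NOT 0 IMPLIES 0) AND 0)) -> 1
  row 17 [10001]: (((1 OR 0) AND (NOT 1 XOR 1)) XOR ((NOT 0 IMPLIES 0) AND 0)) -> 1
  row 18 [10010]: (((1 OR 0) AND (NOT 1 XOR 1)) XOR ((NOT 1 IMPLIES 0) AND 0)) -> 1
  row 19 [10011]: (((1 OR 0) AND (NOT 1 XOR 1)) XOR ((NOT 1 IMPLIES 0) AND 0)) -> 1
  row 20 [10100]: (((1 OR 1) AND (NOT 1 XOR 1)) XOR ((NOT 0 IMPLIES 0) AND 0)) -> 1
  row 21 [10101]: (((1 OR 1) AND (NOT 1 XOR 1)) XOR ((NOT 0 IMPLIES 0) AND 0)) -> 1
  row 22 [10110]: (((1 OR 1) AND (NOT 1 XOR 1)) XOR ((NOT 1 IMPLIES 0) AND 0)) -> 1
  row 23 [10111]: (((1 OR 1) AND (NOT 1 XOR 1)) XOR ((NOT 1 IMPLIES 0) AND 0)) -> 1
  row 24 [11000]: (((1 OR 0) AND (NOT 1 XOR 1)) XOR ((NOT 0 IMPLIES 1) AND 1)) -> 0
  row 25 [11001]: (((1 OR 0) AND (NOT 1 XOR 1)) XOR ((NOT 0 IMPLIES 1) AND 1)) -> 0
  row 26 [11010]: (((1 OR 0) AND (NOT 1 XOR 1)) XOR ((NOT 1 IMPLIES 1) AND 1)) -> 0
  row 27 [11011]: (((1 OR 0) AND (NOT 1 XOR 1)) XOR ((NOT 1 IMPLIES 1) AND 1)) -> 0
  row 28 [11100]: (((1 OR 1) AND (NOT 1 XOR 1)) XOR ((NOT 0 IMPLIES 1) AND 1)) -> 0
  row 29 [11101]: (((1 OR 1) AND (NOT 1 XOR 1)) XOR ((NOT 0 IMPLIES 1) AND 1)) -> 0
  row 30 [11110]: (((1 OR 1) AND (NOT 1 XOR 1)) XOR ((NOT 1 IMPLIES 1) AND 1)) -> 0
  row 31 [11111]: (((1 OR 1) AND (NOT 1 XOR 1)) XOR ((NOT 1 IMPLIES 1) AND 1)) -> 0
Full result column, 4 rows per line (a,b,c fixed per line; d,e runs 00..11 left to right):
  rows 0-3 [a,b,c=000]: 0000  = hex 0
  rows 4-7 [a,b,c=001]: 1111  = hex F
  rows 8-11 [a,b,c=010]: 1111  = hex F
  rows 12-15 [a,b,c=011]: 0000  = hex 0
  rows 16-19 [a,b,c=100]: 1111  = hex F
  rows 20-23 [a,b,c=101]: 1111  = hex F
  rows 24-27 [a,b,c=110]: 0000  = hex 0
  rows 28-31 [a,b,c=111]: 0000  = hex 0
Output column (row 0 .. row 31) = 00001111111100001111111100000000
Output column grouped in 4s = 0000 1111 1111 0000 1111 1111 0000 0000 = 0x0FF0FF00
Convert to decimal digit by digit (value = value*16 + digit):
  0 -> 0
  0*16 + 15 (F) = 15
  15*16 + 15 (F) = 255
  255*16 + 0 = 4080
  4080*16 + 15 (F) = 65295
  65295*16 + 15 (F) = 1044735
  1044735*16 + 0 = 16715760
  16715760*16 + 0 = 267452160
Decimal = 267452160

267452160


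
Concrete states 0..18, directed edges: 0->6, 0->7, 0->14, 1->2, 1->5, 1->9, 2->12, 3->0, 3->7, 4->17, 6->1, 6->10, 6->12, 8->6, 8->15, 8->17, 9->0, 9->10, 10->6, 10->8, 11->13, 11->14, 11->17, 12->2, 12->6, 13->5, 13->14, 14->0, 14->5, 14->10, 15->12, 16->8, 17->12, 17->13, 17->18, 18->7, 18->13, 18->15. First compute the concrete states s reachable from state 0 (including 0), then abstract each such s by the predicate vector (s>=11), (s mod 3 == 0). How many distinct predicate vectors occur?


BFS from 0:
Concrete reachable: {0, 1, 2, 5, 6, 7, 8, 9, 10, 12, 13, 14, 15, 17, 18}
Abstract via predicates (s>=11), (s mod 3 == 0):
  (0,0) <- {1, 2, 5, 7, 8, 10}
  (0,1) <- {0, 6, 9}
  (1,0) <- {13, 14, 17}
  (1,1) <- {12, 15, 18}
Distinct abstract states = 4

4


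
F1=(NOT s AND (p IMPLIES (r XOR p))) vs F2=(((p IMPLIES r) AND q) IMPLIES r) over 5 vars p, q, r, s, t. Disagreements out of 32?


F1 = (NOT s AND (p IMPLIES (r XOR p)))
F2 = (((p IMPLIES r) AND q) IMPLIES r)
Evaluate both on each of 32 rows (bits = p,q,r,s,t):
  row 0 [00000]: F1=1 F2=1 -> 0
  row 1 [00001]: F1=1 F2=1 -> 0
  row 2 [00010]: F1=0 F2=1 (differ) -> 1
  row 3 [00011]: F1=0 F2=1 (differ) -> 1
  row 4 [00100]: F1=1 F2=1 -> 0
  row 5 [00101]: F1=1 F2=1 -> 0
  row 6 [00110]: F1=0 F2=1 (differ) -> 1
  row 7 [00111]: F1=0 F2=1 (differ) -> 1
  row 8 [01000]: F1=1 F2=0 (differ) -> 1
  row 9 [01001]: F1=1 F2=0 (differ) -> 1
  row 10 [01010]: F1=0 F2=0 -> 0
  row 11 [01011]: F1=0 F2=0 -> 0
  row 12 [01100]: F1=1 F2=1 -> 0
  row 13 [01101]: F1=1 F2=1 -> 0
  row 14 [01110]: F1=0 F2=1 (differ) -> 1
  row 15 [01111]: F1=0 F2=1 (differ) -> 1
  row 16 [10000]: F1=1 F2=1 -> 0
  row 17 [10001]: F1=1 F2=1 -> 0
  row 18 [10010]: F1=0 F2=1 (differ) -> 1
  row 19 [10011]: F1=0 F2=1 (differ) -> 1
  row 20 [10100]: F1=0 F2=1 (differ) -> 1
  row 21 [10101]: F1=0 F2=1 (differ) -> 1
  row 22 [10110]: F1=0 F2=1 (differ) -> 1
  row 23 [10111]: F1=0 F2=1 (differ) -> 1
  row 24 [11000]: F1=1 F2=1 -> 0
  row 25 [11001]: F1=1 F2=1 -> 0
  row 26 [11010]: F1=0 F2=1 (differ) -> 1
  row 27 [11011]: F1=0 F2=1 (differ) -> 1
  row 28 [11100]: F1=0 F2=1 (differ) -> 1
  row 29 [11101]: F1=0 F2=1 (differ) -> 1
  row 30 [11110]: F1=0 F2=1 (differ) -> 1
  row 31 [11111]: F1=0 F2=1 (differ) -> 1
Full result column, 8 rows per line (p,q fixed per line; r,s,t runs 000..111 left to right):
  rows 0-7 [p,q=00]: 00110011  (ones: 4)
  rows 8-15 [p,q=01]: 11000011  (ones: 4)
  rows 16-23 [p,q=10]: 00111111  (ones: 6)
  rows 24-31 [p,q=11]: 00111111  (ones: 6)
Disagreements = 4+4+6+6 = 20

20


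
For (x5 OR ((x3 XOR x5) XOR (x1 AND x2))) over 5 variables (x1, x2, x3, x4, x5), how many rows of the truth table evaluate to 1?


Formula: (x5 OR ((x3 XOR x5) XOR (x1 AND x2))) over 5 vars (32 rows)
Evaluate each row (x1, x2, x3, x4, x5 as bits, MSB first):
  row 0 [00000]: (0 OR ((0 XOR 0) XOR (0 AND 0))) -> 0
  row 1 [00001]: (1 OR ((0 XOR 1) XOR (0 AND 0))) -> 1
  row 2 [00010]: (0 OR ((0 XOR 0) XOR (0 AND 0))) -> 0
  row 3 [00011]: (1 OR ((0 XOR 1) XOR (0 AND 0))) -> 1
  row 4 [00100]: (0 OR ((1 XOR 0) XOR (0 AND 0))) -> 1
  row 5 [00101]: (1 OR ((1 XOR 1) XOR (0 AND 0))) -> 1
  row 6 [00110]: (0 OR ((1 XOR 0) XOR (0 AND 0))) -> 1
  row 7 [00111]: (1 OR ((1 XOR 1) XOR (0 AND 0))) -> 1
  row 8 [01000]: (0 OR ((0 XOR 0) XOR (0 AND 1))) -> 0
  row 9 [01001]: (1 OR ((0 XOR 1) XOR (0 AND 1))) -> 1
  row 10 [01010]: (0 OR ((0 XOR 0) XOR (0 AND 1))) -> 0
  row 11 [01011]: (1 OR ((0 XOR 1) XOR (0 AND 1))) -> 1
  row 12 [01100]: (0 OR ((1 XOR 0) XOR (0 AND 1))) -> 1
  row 13 [01101]: (1 OR ((1 XOR 1) XOR (0 AND 1))) -> 1
  row 14 [01110]: (0 OR ((1 XOR 0) XOR (0 AND 1))) -> 1
  row 15 [01111]: (1 OR ((1 XOR 1) XOR (0 AND 1))) -> 1
  row 16 [10000]: (0 OR ((0 XOR 0) XOR (1 AND 0))) -> 0
  row 17 [10001]: (1 OR ((0 XOR 1) XOR (1 AND 0))) -> 1
  row 18 [10010]: (0 OR ((0 XOR 0) XOR (1 AND 0))) -> 0
  row 19 [10011]: (1 OR ((0 XOR 1) XOR (1 AND 0))) -> 1
  row 20 [10100]: (0 OR ((1 XOR 0) XOR (1 AND 0))) -> 1
  row 21 [10101]: (1 OR ((1 XOR 1) XOR (1 AND 0))) -> 1
  row 22 [10110]: (0 OR ((1 XOR 0) XOR (1 AND 0))) -> 1
  row 23 [10111]: (1 OR ((1 XOR 1) XOR (1 AND 0))) -> 1
  row 24 [11000]: (0 OR ((0 XOR 0) XOR (1 AND 1))) -> 1
  row 25 [11001]: (1 OR ((0 XOR 1) XOR (1 AND 1))) -> 1
  row 26 [11010]: (0 OR ((0 XOR 0) XOR (1 AND 1))) -> 1
  row 27 [11011]: (1 OR ((0 XOR 1) XOR (1 AND 1))) -> 1
  row 28 [11100]: (0 OR ((1 XOR 0) XOR (1 AND 1))) -> 0
  row 29 [11101]: (1 OR ((1 XOR 1) XOR (1 AND 1))) -> 1
  row 30 [11110]: (0 OR ((1 XOR 0) XOR (1 AND 1))) -> 0
  row 31 [11111]: (1 OR ((1 XOR 1) XOR (1 AND 1))) -> 1
Full result column, 8 rows per line (x1,x2 fixed per line; x3,x4,x5 runs 000..111 left to right):
  rows 0-7 [x1,x2=00]: 01011111  (ones: 6)
  rows 8-15 [x1,x2=01]: 01011111  (ones: 6)
  rows 16-23 [x1,x2=10]: 01011111  (ones: 6)
  rows 24-31 [x1,x2=11]: 11110101  (ones: 6)
Count of 1-rows = 6+6+6+6 = 24

24


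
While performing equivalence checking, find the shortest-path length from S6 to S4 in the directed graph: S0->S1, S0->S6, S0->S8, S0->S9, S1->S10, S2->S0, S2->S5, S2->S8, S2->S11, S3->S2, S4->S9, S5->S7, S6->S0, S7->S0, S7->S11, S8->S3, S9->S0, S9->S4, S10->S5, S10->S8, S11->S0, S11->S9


BFS layer-by-layer from S6:
  dist 0: {S6}
  dist 1: {S0}
  dist 2: {S1, S8, S9}
  dist 3: {S3, S4, S10}
  -> S4 reached at distance 3
Shortest path length = 3

3


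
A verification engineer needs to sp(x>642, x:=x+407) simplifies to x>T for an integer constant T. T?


Formula: sp(P, x:=E) = exists old_x. (x = E[old_x/x]) AND P[old_x/x] (old_x is the value of x before the assignment; eliminate old_x by solving x = E[old_x/x] for old_x)
Step 1: Precondition P: x>642, i.e. old_x > 642
Step 2: Assignment gives x = old_x + 407, so old_x = x - 407
Step 3: Substitute into P: x - 407 > 642
Step 4: Simplify: x > 642+407 = 1049

1049


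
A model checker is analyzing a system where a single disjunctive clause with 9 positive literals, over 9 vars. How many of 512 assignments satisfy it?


Step 1: Total=2^9=512
Step 2: Unsat when all 9 false: 2^0=1
Step 3: Sat=512-1=511

511


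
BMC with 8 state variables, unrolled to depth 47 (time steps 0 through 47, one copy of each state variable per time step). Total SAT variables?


BMC unrolls to depth k, creating one copy of each state var for steps 0..k.
Step count = 47 + 1 = 48 (steps 0 through 47)
Vars per step = 8
Total = 8 * 48 = 384

384


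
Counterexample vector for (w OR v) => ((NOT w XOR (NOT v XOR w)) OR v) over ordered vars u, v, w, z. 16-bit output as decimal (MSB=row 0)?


F1 = (w OR v)
F2 = ((NOT w XOR (NOT v XOR w)) OR v)
Counterexample to F1=>F2 is where F1=1 and F2=0.
Evaluate each row (bits = u,v,w,z, MSB first):
  row 0 [0000]: F1=0 F2=0 -> F1&~F2 -> 0
  row 1 [0001]: F1=0 F2=0 -> F1&~F2 -> 0
  row 2 [0010]: F1=1 F2=0 -> F1&~F2 -> 1
  row 3 [0011]: F1=1 F2=0 -> F1&~F2 -> 1
  row 4 [0100]: F1=1 F2=1 -> F1&~F2 -> 0
  row 5 [0101]: F1=1 F2=1 -> F1&~F2 -> 0
  row 6 [0110]: F1=1 F2=1 -> F1&~F2 -> 0
  row 7 [0111]: F1=1 F2=1 -> F1&~F2 -> 0
  row 8 [1000]: F1=0 F2=0 -> F1&~F2 -> 0
  row 9 [1001]: F1=0 F2=0 -> F1&~F2 -> 0
  row 10 [1010]: F1=1 F2=0 -> F1&~F2 -> 1
  row 11 [1011]: F1=1 F2=0 -> F1&~F2 -> 1
  row 12 [1100]: F1=1 F2=1 -> F1&~F2 -> 0
  row 13 [1101]: F1=1 F2=1 -> F1&~F2 -> 0
  row 14 [1110]: F1=1 F2=1 -> F1&~F2 -> 0
  row 15 [1111]: F1=1 F2=1 -> F1&~F2 -> 0
Full result column, 4 rows per line (u,v fixed per line; w,z runs 00..11 left to right):
  rows 0-3 [u,v=00]: 0011  = hex 3
  rows 4-7 [u,v=01]: 0000  = hex 0
  rows 8-11 [u,v=10]: 0011  = hex 3
  rows 12-15 [u,v=11]: 0000  = hex 0
Counterexample vector (row 0 .. row 15) = 0011000000110000
Output column grouped in 4s = 0011 0000 0011 0000 = 0x3030
Convert to decimal digit by digit (value = value*16 + digit):
  3 -> 3
  3*16 + 0 = 48
  48*16 + 3 = 771
  771*16 + 0 = 12336
Decimal = 12336

12336


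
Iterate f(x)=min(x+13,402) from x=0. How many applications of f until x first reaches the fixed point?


Step 1: x=0, cap=402, increment=13
Step 2: x grows by 13 each step until capped at 402; fixed point is x=402
Step 3: iterations = ceil(402/13) = 31

31


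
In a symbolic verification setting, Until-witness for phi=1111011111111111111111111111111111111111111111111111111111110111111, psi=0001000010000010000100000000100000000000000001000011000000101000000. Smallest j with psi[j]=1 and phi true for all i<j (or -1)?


(phi U psi) at 0: need smallest j with psi[j]=1 and phi[i]=1 for all i in [0,j).
Scan from step 0:
  step 0: phi=1, psi=0 -> continue
  step 1: phi=1, psi=0 -> continue
  step 2: phi=1, psi=0 -> continue
  step 3: psi=1 and phi held for [0,3) -> witness found
Witness step = 3

3


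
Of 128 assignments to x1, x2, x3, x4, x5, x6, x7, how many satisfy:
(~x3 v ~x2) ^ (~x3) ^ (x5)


CNF with 3 clauses over 7 vars (128 assignments).
An assignment satisfies CNF iff every clause has >=1 true literal.
Check each row (bits = x1,x2,x3,x4,x5,x6,x7; clause T/F shown):
  row 0 [0000000]: clauses=TTF -> 0
  row 1 [0000001]: clauses=TTF -> 0
  row 2 [0000010]: clauses=TTF -> 0
  row 3 [0000011]: clauses=TTF -> 0
  row 4 [0000100]: clauses=TTT -> 1
  (every remaining row is evaluated the same way; all 128 results are listed next)
Full result column, 8 rows per line (x1,x2,x3,x4 fixed per line; x5,x6,x7 runs 000..111 left to right):
  rows 0-7 [x1,x2,x3,x4=0000]: 00001111  (ones: 4)
  rows 8-15 [x1,x2,x3,x4=0001]: 00001111  (ones: 4)
  rows 16-23 [x1,x2,x3,x4=0010]: 00000000  (ones: 0)
  rows 24-31 [x1,x2,x3,x4=0011]: 00000000  (ones: 0)
  rows 32-39 [x1,x2,x3,x4=0100]: 00001111  (ones: 4)
  rows 40-47 [x1,x2,x3,x4=0101]: 00001111  (ones: 4)
  rows 48-55 [x1,x2,x3,x4=0110]: 00000000  (ones: 0)
  rows 56-63 [x1,x2,x3,x4=0111]: 00000000  (ones: 0)
  rows 64-71 [x1,x2,x3,x4=1000]: 00001111  (ones: 4)
  rows 72-79 [x1,x2,x3,x4=1001]: 00001111  (ones: 4)
  rows 80-87 [x1,x2,x3,x4=1010]: 00000000  (ones: 0)
  rows 88-95 [x1,x2,x3,x4=1011]: 00000000  (ones: 0)
  rows 96-103 [x1,x2,x3,x4=1100]: 00001111  (ones: 4)
  rows 104-111 [x1,x2,x3,x4=1101]: 00001111  (ones: 4)
  rows 112-119 [x1,x2,x3,x4=1110]: 00000000  (ones: 0)
  rows 120-127 [x1,x2,x3,x4=1111]: 00000000  (ones: 0)
Satisfying assignments = 4+4+0+0+4+4+0+0+4+4+0+0+4+4+0+0 = 32

32


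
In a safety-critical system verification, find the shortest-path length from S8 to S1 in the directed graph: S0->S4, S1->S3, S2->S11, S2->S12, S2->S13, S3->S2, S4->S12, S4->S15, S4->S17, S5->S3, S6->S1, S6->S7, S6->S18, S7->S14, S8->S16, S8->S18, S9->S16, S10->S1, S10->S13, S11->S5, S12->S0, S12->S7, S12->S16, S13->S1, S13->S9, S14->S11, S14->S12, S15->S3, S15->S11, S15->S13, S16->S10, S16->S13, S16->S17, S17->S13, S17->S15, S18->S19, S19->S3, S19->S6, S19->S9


BFS layer-by-layer from S8:
  dist 0: {S8}
  dist 1: {S16, S18}
  dist 2: {S10, S13, S17, S19}
  dist 3: {S1, S3, S6, S9, S15}
  -> S1 reached at distance 3
Shortest path length = 3

3


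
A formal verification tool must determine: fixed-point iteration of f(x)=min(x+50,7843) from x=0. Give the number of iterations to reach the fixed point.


Step 1: x=0, cap=7843, increment=50
Step 2: x grows by 50 each step until capped at 7843; fixed point is x=7843
Step 3: iterations = ceil(7843/50) = 157

157


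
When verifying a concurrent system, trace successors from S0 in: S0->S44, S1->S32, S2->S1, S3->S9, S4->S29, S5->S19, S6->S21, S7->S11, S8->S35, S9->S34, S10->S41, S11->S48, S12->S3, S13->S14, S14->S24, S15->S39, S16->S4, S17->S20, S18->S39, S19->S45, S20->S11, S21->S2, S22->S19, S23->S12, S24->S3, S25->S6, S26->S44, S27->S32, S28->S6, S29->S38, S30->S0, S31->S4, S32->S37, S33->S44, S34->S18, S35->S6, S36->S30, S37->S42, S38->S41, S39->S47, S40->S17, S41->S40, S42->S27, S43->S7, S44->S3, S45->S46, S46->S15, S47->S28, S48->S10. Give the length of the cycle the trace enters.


Trace from S0 until a state repeats:
  S0 -> S44 -> S3 -> S9 -> S34 -> S18 -> S39 -> S47 -> S28 -> S6 -> S21 -> S2 -> S1 -> S32 -> S37 -> S42 -> S27 -> S32
S32 first seen at step 13, revisited at step 17.
Cycle length = 17 - 13 = 4

4


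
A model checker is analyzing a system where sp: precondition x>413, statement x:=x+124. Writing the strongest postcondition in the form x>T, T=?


Formula: sp(P, x:=E) = exists old_x. (x = E[old_x/x]) AND P[old_x/x] (old_x is the value of x before the assignment; eliminate old_x by solving x = E[old_x/x] for old_x)
Step 1: Precondition P: x>413, i.e. old_x > 413
Step 2: Assignment gives x = old_x + 124, so old_x = x - 124
Step 3: Substitute into P: x - 124 > 413
Step 4: Simplify: x > 413+124 = 537

537


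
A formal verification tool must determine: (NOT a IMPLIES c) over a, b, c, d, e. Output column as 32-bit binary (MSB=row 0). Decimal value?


Formula: (NOT a IMPLIES c) over a, b, c, d, e (32 rows)
Evaluate each row (bits = a,b,c,d,e, MSB first):
  row 0 [00000]: (NOT 0 IMPLIES 0) -> 0
  row 1 [00001]: (NOT 0 IMPLIES 0) -> 0
  row 2 [00010]: (NOT 0 IMPLIES 0) -> 0
  row 3 [00011]: (NOT 0 IMPLIES 0) -> 0
  row 4 [00100]: (NOT 0 IMPLIES 1) -> 1
  row 5 [00101]: (NOT 0 IMPLIES 1) -> 1
  row 6 [00110]: (NOT 0 IMPLIES 1) -> 1
  row 7 [00111]: (NOT 0 IMPLIES 1) -> 1
  row 8 [01000]: (NOT 0 IMPLIES 0) -> 0
  row 9 [01001]: (NOT 0 IMPLIES 0) -> 0
  row 10 [01010]: (NOT 0 IMPLIES 0) -> 0
  row 11 [01011]: (NOT 0 IMPLIES 0) -> 0
  row 12 [01100]: (NOT 0 IMPLIES 1) -> 1
  row 13 [01101]: (NOT 0 IMPLIES 1) -> 1
  row 14 [01110]: (NOT 0 IMPLIES 1) -> 1
  row 15 [01111]: (NOT 0 IMPLIES 1) -> 1
  row 16 [10000]: (NOT 1 IMPLIES 0) -> 1
  row 17 [10001]: (NOT 1 IMPLIES 0) -> 1
  row 18 [10010]: (NOT 1 IMPLIES 0) -> 1
  row 19 [10011]: (NOT 1 IMPLIES 0) -> 1
  row 20 [10100]: (NOT 1 IMPLIES 1) -> 1
  row 21 [10101]: (NOT 1 IMPLIES 1) -> 1
  row 22 [10110]: (NOT 1 IMPLIES 1) -> 1
  row 23 [10111]: (NOT 1 IMPLIES 1) -> 1
  row 24 [11000]: (NOT 1 IMPLIES 0) -> 1
  row 25 [11001]: (NOT 1 IMPLIES 0) -> 1
  row 26 [11010]: (NOT 1 IMPLIES 0) -> 1
  row 27 [11011]: (NOT 1 IMPLIES 0) -> 1
  row 28 [11100]: (NOT 1 IMPLIES 1) -> 1
  row 29 [11101]: (NOT 1 IMPLIES 1) -> 1
  row 30 [11110]: (NOT 1 IMPLIES 1) -> 1
  row 31 [11111]: (NOT 1 IMPLIES 1) -> 1
Full result column, 4 rows per line (a,b,c fixed per line; d,e runs 00..11 left to right):
  rows 0-3 [a,b,c=000]: 0000  = hex 0
  rows 4-7 [a,b,c=001]: 1111  = hex F
  rows 8-11 [a,b,c=010]: 0000  = hex 0
  rows 12-15 [a,b,c=011]: 1111  = hex F
  rows 16-19 [a,b,c=100]: 1111  = hex F
  rows 20-23 [a,b,c=101]: 1111  = hex F
  rows 24-27 [a,b,c=110]: 1111  = hex F
  rows 28-31 [a,b,c=111]: 1111  = hex F
Output column (row 0 .. row 31) = 00001111000011111111111111111111
Output column grouped in 4s = 0000 1111 0000 1111 1111 1111 1111 1111 = 0x0F0FFFFF
Convert to decimal digit by digit (value = value*16 + digit):
  0 -> 0
  0*16 + 15 (F) = 15
  15*16 + 0 = 240
  240*16 + 15 (F) = 3855
  3855*16 + 15 (F) = 61695
  61695*16 + 15 (F) = 987135
  987135*16 + 15 (F) = 15794175
  15794175*16 + 15 (F) = 252706815
Decimal = 252706815

252706815


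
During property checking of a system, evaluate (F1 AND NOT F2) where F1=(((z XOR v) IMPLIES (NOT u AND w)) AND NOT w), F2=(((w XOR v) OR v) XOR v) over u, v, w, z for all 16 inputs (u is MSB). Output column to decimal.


F1 = (((z XOR v) IMPLIES (NOT u AND w)) AND NOT w)
F2 = (((w XOR v) OR v) XOR v)
Counterexample to F1=>F2 is where F1=1 and F2=0.
Evaluate each row (bits = u,v,w,z, MSB first):
  row 0 [0000]: F1=1 F2=0 -> F1&~F2 -> 1
  row 1 [0001]: F1=0 F2=0 -> F1&~F2 -> 0
  row 2 [0010]: F1=0 F2=1 -> F1&~F2 -> 0
  row 3 [0011]: F1=0 F2=1 -> F1&~F2 -> 0
  row 4 [0100]: F1=0 F2=0 -> F1&~F2 -> 0
  row 5 [0101]: F1=1 F2=0 -> F1&~F2 -> 1
  row 6 [0110]: F1=0 F2=0 -> F1&~F2 -> 0
  row 7 [0111]: F1=0 F2=0 -> F1&~F2 -> 0
  row 8 [1000]: F1=1 F2=0 -> F1&~F2 -> 1
  row 9 [1001]: F1=0 F2=0 -> F1&~F2 -> 0
  row 10 [1010]: F1=0 F2=1 -> F1&~F2 -> 0
  row 11 [1011]: F1=0 F2=1 -> F1&~F2 -> 0
  row 12 [1100]: F1=0 F2=0 -> F1&~F2 -> 0
  row 13 [1101]: F1=1 F2=0 -> F1&~F2 -> 1
  row 14 [1110]: F1=0 F2=0 -> F1&~F2 -> 0
  row 15 [1111]: F1=0 F2=0 -> F1&~F2 -> 0
Full result column, 4 rows per line (u,v fixed per line; w,z runs 00..11 left to right):
  rows 0-3 [u,v=00]: 1000  = hex 8
  rows 4-7 [u,v=01]: 0100  = hex 4
  rows 8-11 [u,v=10]: 1000  = hex 8
  rows 12-15 [u,v=11]: 0100  = hex 4
Counterexample vector (row 0 .. row 15) = 1000010010000100
Output column grouped in 4s = 1000 0100 1000 0100 = 0x8484
Convert to decimal digit by digit (value = value*16 + digit):
  8 -> 8
  8*16 + 4 = 132
  132*16 + 8 = 2120
  2120*16 + 4 = 33924
Decimal = 33924

33924


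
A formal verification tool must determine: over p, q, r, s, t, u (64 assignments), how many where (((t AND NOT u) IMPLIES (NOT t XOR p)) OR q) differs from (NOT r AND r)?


F1 = (((t AND NOT u) IMPLIES (NOT t XOR p)) OR q)
F2 = (NOT r AND r)
Evaluate both on each of 64 rows (bits = p,q,r,s,t,u):
  row 0 [000000]: F1=1 F2=0 (differ) -> 1
  row 1 [000001]: F1=1 F2=0 (differ) -> 1
  row 2 [000010]: F1=0 F2=0 -> 0
  row 3 [000011]: F1=1 F2=0 (differ) -> 1
  row 4 [000100]: F1=1 F2=0 (differ) -> 1
  (every remaining row is evaluated the same way; all 64 results are listed next)
Full result column, 8 rows per line (p,q,r fixed per line; s,t,u runs 000..111 left to right):
  rows 0-7 [p,q,r=000]: 11011101  (ones: 6)
  rows 8-15 [p,q,r=001]: 11011101  (ones: 6)
  rows 16-23 [p,q,r=010]: 11111111  (ones: 8)
  rows 24-31 [p,q,r=011]: 11111111  (ones: 8)
  rows 32-39 [p,q,r=100]: 11111111  (ones: 8)
  rows 40-47 [p,q,r=101]: 11111111  (ones: 8)
  rows 48-55 [p,q,r=110]: 11111111  (ones: 8)
  rows 56-63 [p,q,r=111]: 11111111  (ones: 8)
Disagreements = 6+6+8+8+8+8+8+8 = 60

60


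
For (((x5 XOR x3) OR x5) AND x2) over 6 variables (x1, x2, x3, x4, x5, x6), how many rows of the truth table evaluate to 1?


Formula: (((x5 XOR x3) OR x5) AND x2) over 6 vars (64 rows)
Evaluate each row (x1, x2, x3, x4, x5, x6 as bits, MSB first):
  row 0 [000000]: (((0 XOR 0) OR 0) AND 0) -> 0
  row 1 [000001]: (((0 XOR 0) OR 0) AND 0) -> 0
  row 2 [000010]: (((1 XOR 0) OR 1) AND 0) -> 0
  row 3 [000011]: (((1 XOR 0) OR 1) AND 0) -> 0
  row 4 [000100]: (((0 XOR 0) OR 0) AND 0) -> 0
  (every remaining row is evaluated the same way; all 64 results are listed next)
Full result column, 8 rows per line (x1,x2,x3 fixed per line; x4,x5,x6 runs 000..111 left to right):
  rows 0-7 [x1,x2,x3=000]: 00000000  (ones: 0)
  rows 8-15 [x1,x2,x3=001]: 00000000  (ones: 0)
  rows 16-23 [x1,x2,x3=010]: 00110011  (ones: 4)
  rows 24-31 [x1,x2,x3=011]: 11111111  (ones: 8)
  rows 32-39 [x1,x2,x3=100]: 00000000  (ones: 0)
  rows 40-47 [x1,x2,x3=101]: 00000000  (ones: 0)
  rows 48-55 [x1,x2,x3=110]: 00110011  (ones: 4)
  rows 56-63 [x1,x2,x3=111]: 11111111  (ones: 8)
Count of 1-rows = 0+0+4+8+0+0+4+8 = 24

24


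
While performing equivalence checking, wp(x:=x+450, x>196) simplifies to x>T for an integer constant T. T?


Formula: wp(x:=E, P) = P[E/x] (substitute E for x in postcondition)
Step 1: Postcondition: x>196
Step 2: Substitute x+450 for x: x+450>196
Step 3: Solve for x: x > 196-450 = -254

-254


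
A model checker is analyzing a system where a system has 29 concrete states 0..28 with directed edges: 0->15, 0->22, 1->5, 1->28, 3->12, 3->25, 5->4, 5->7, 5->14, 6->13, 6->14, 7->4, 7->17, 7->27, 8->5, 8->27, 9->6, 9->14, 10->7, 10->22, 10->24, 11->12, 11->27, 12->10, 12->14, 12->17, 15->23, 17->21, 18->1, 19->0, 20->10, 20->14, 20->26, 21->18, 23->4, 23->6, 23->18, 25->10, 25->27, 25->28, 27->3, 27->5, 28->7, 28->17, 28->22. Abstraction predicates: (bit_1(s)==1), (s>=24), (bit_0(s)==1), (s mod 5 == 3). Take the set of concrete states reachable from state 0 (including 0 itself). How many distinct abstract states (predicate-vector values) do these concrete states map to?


BFS from 0:
Concrete reachable: {0, 1, 3, 4, 5, 6, 7, 10, 12, 13, 14, 15, 17, 18, 21, 22, 23, 24, 25, 27, 28}
Abstract via predicates (bit_1(s)==1), (s>=24), (bit_0(s)==1), (s mod 5 == 3):
  (0,0,0,0) <- {0, 4, 12}
  (0,0,1,0) <- {1, 5, 17, 21}
  (0,0,1,1) <- {13}
  (0,1,0,0) <- {24}
  (0,1,0,1) <- {28}
  (0,1,1,0) <- {25}
  (1,0,0,0) <- {6, 10, 14, 22}
  (1,0,0,1) <- {18}
  (1,0,1,0) <- {7, 15}
  (1,0,1,1) <- {3, 23}
  (1,1,1,0) <- {27}
Distinct abstract states = 11

11


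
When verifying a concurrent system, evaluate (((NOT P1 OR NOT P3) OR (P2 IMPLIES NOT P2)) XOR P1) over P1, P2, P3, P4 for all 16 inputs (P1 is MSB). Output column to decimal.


Formula: (((NOT P1 OR NOT P3) OR (P2 IMPLIES NOT P2)) XOR P1) over P1, P2, P3, P4 (16 rows)
Evaluate each row (bits = P1,P2,P3,P4, MSB first):
  row 0 [0000]: (((NOT 0 OR NOT 0) OR (0 IMPLIES NOT 0)) XOR 0) -> 1
  row 1 [0001]: (((NOT 0 OR NOT 0) OR (0 IMPLIES NOT 0)) XOR 0) -> 1
  row 2 [0010]: (((NOT 0 OR NOT 1) OR (0 IMPLIES NOT 0)) XOR 0) -> 1
  row 3 [0011]: (((NOT 0 OR NOT 1) OR (0 IMPLIES NOT 0)) XOR 0) -> 1
  row 4 [0100]: (((NOT 0 OR NOT 0) OR (1 IMPLIES NOT 1)) XOR 0) -> 1
  row 5 [0101]: (((NOT 0 OR NOT 0) OR (1 IMPLIES NOT 1)) XOR 0) -> 1
  row 6 [0110]: (((NOT 0 OR NOT 1) OR (1 IMPLIES NOT 1)) XOR 0) -> 1
  row 7 [0111]: (((NOT 0 OR NOT 1) OR (1 IMPLIES NOT 1)) XOR 0) -> 1
  row 8 [1000]: (((NOT 1 OR NOT 0) OR (0 IMPLIES NOT 0)) XOR 1) -> 0
  row 9 [1001]: (((NOT 1 OR NOT 0) OR (0 IMPLIES NOT 0)) XOR 1) -> 0
  row 10 [1010]: (((NOT 1 OR NOT 1) OR (0 IMPLIES NOT 0)) XOR 1) -> 0
  row 11 [1011]: (((NOT 1 OR NOT 1) OR (0 IMPLIES NOT 0)) XOR 1) -> 0
  row 12 [1100]: (((NOT 1 OR NOT 0) OR (1 IMPLIES NOT 1)) XOR 1) -> 0
  row 13 [1101]: (((NOT 1 OR NOT 0) OR (1 IMPLIES NOT 1)) XOR 1) -> 0
  row 14 [1110]: (((NOT 1 OR NOT 1) OR (1 IMPLIES NOT 1)) XOR 1) -> 1
  row 15 [1111]: (((NOT 1 OR NOT 1) OR (1 IMPLIES NOT 1)) XOR 1) -> 1
Full result column, 4 rows per line (P1,P2 fixed per line; P3,P4 runs 00..11 left to right):
  rows 0-3 [P1,P2=00]: 1111  = hex F
  rows 4-7 [P1,P2=01]: 1111  = hex F
  rows 8-11 [P1,P2=10]: 0000  = hex 0
  rows 12-15 [P1,P2=11]: 0011  = hex 3
Output column (row 0 .. row 15) = 1111111100000011
Output column grouped in 4s = 1111 1111 0000 0011 = 0xFF03
Convert to decimal digit by digit (value = value*16 + digit):
  F -> 15
  15*16 + 15 (F) = 255
  255*16 + 0 = 4080
  4080*16 + 3 = 65283
Decimal = 65283

65283


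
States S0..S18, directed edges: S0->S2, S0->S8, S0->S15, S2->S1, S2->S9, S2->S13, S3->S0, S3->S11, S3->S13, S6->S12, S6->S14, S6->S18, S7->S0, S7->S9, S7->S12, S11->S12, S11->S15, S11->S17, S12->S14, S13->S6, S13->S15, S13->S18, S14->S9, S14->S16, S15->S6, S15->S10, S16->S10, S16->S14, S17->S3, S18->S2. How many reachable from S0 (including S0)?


BFS from S0:
  layer 0: {S0}
  layer 1: {S2, S8, S15}
  layer 2: {S1, S6, S9, S10, S13}
  layer 3: {S12, S14, S18}
  layer 4: {S16}
Reachable set: {S0, S1, S2, S6, S8, S9, S10, S12, S13, S14, S15, S16, S18}
Count = 13

13


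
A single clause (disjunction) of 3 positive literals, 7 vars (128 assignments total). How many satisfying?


Step 1: Total=2^7=128
Step 2: Unsat when all 3 false: 2^4=16
Step 3: Sat=128-16=112

112


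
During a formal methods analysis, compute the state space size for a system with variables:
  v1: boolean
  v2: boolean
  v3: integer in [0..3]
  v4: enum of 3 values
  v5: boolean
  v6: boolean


State space = product of domain sizes of all variables.
Domain sizes:
  v1 (boolean): 2
  v2 (boolean): 2
  v3 (integer in [0..3]): 4
  v4 (enum of 3 values): 3
  v5 (boolean): 2
  v6 (boolean): 2
Product = 2 * 2 * 4 * 3 * 2 * 2 = 192

192


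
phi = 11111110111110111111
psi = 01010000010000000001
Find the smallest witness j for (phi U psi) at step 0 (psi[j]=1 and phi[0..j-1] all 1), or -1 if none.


(phi U psi) at 0: need smallest j with psi[j]=1 and phi[i]=1 for all i in [0,j).
Scan from step 0:
  step 0: phi=1, psi=0 -> continue
  step 1: psi=1 and phi held for [0,1) -> witness found
Witness step = 1

1


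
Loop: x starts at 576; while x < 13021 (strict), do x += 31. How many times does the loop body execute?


Step 1: x goes from 576 toward 13021 by 31; the body runs while x<13021, so iterations = ceil((bound-start)/step)
Step 2: Distance=12445
Step 3: ceil(12445/31)=402

402


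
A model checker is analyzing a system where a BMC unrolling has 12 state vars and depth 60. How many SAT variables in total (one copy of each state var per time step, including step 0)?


BMC unrolls to depth k, creating one copy of each state var for steps 0..k.
Step count = 60 + 1 = 61 (steps 0 through 60)
Vars per step = 12
Total = 12 * 61 = 732

732


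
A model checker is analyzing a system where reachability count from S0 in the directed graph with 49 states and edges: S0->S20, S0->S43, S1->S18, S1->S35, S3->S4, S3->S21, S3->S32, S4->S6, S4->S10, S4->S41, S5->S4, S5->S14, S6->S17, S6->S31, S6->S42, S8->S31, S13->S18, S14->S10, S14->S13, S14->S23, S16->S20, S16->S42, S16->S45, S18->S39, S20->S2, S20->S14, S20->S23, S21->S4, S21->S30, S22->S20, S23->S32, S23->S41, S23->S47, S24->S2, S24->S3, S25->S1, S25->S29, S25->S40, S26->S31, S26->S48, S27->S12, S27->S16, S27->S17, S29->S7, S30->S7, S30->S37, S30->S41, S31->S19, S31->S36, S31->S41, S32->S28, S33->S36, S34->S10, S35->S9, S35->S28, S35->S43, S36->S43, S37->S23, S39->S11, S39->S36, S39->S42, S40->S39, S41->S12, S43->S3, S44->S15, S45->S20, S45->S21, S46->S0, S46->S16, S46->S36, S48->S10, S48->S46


BFS from S0:
  layer 0: {S0}
  layer 1: {S20, S43}
  layer 2: {S2, S3, S14, S23}
  layer 3: {S4, S10, S13, S21, S32, S41, S47}
  layer 4: {S6, S12, S18, S28, S30}
  layer 5: {S7, S17, S31, S37, S39, S42}
  layer 6: {S11, S19, S36}
Reachable set: {S0, S2, S3, S4, S6, S7, S10, S11, S12, S13, S14, S17, S18, S19, S20, S21, S23, S28, S30, S31, S32, S36, S37, S39, S41, S42, S43, S47}
Count = 28

28


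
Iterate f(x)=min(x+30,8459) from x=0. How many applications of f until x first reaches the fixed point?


Step 1: x=0, cap=8459, increment=30
Step 2: x grows by 30 each step until capped at 8459; fixed point is x=8459
Step 3: iterations = ceil(8459/30) = 282

282


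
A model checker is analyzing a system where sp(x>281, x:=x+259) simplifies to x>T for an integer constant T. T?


Formula: sp(P, x:=E) = exists old_x. (x = E[old_x/x]) AND P[old_x/x] (old_x is the value of x before the assignment; eliminate old_x by solving x = E[old_x/x] for old_x)
Step 1: Precondition P: x>281, i.e. old_x > 281
Step 2: Assignment gives x = old_x + 259, so old_x = x - 259
Step 3: Substitute into P: x - 259 > 281
Step 4: Simplify: x > 281+259 = 540

540


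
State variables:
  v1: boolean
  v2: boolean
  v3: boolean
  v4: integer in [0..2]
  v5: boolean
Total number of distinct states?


State space = product of domain sizes of all variables.
Domain sizes:
  v1 (boolean): 2
  v2 (boolean): 2
  v3 (boolean): 2
  v4 (integer in [0..2]): 3
  v5 (boolean): 2
Product = 2 * 2 * 2 * 3 * 2 = 48

48


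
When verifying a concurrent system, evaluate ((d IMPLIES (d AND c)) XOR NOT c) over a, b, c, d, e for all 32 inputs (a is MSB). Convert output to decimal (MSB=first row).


Formula: ((d IMPLIES (d AND c)) XOR NOT c) over a, b, c, d, e (32 rows)
Evaluate each row (bits = a,b,c,d,e, MSB first):
  row 0 [00000]: ((0 IMPLIES (0 AND 0)) XOR NOT 0) -> 0
  row 1 [00001]: ((0 IMPLIES (0 AND 0)) XOR NOT 0) -> 0
  row 2 [00010]: ((1 IMPLIES (1 AND 0)) XOR NOT 0) -> 1
  row 3 [00011]: ((1 IMPLIES (1 AND 0)) XOR NOT 0) -> 1
  row 4 [00100]: ((0 IMPLIES (0 AND 1)) XOR NOT 1) -> 1
  row 5 [00101]: ((0 IMPLIES (0 AND 1)) XOR NOT 1) -> 1
  row 6 [00110]: ((1 IMPLIES (1 AND 1)) XOR NOT 1) -> 1
  row 7 [00111]: ((1 IMPLIES (1 AND 1)) XOR NOT 1) -> 1
  row 8 [01000]: ((0 IMPLIES (0 AND 0)) XOR NOT 0) -> 0
  row 9 [01001]: ((0 IMPLIES (0 AND 0)) XOR NOT 0) -> 0
  row 10 [01010]: ((1 IMPLIES (1 AND 0)) XOR NOT 0) -> 1
  row 11 [01011]: ((1 IMPLIES (1 AND 0)) XOR NOT 0) -> 1
  row 12 [01100]: ((0 IMPLIES (0 AND 1)) XOR NOT 1) -> 1
  row 13 [01101]: ((0 IMPLIES (0 AND 1)) XOR NOT 1) -> 1
  row 14 [01110]: ((1 IMPLIES (1 AND 1)) XOR NOT 1) -> 1
  row 15 [01111]: ((1 IMPLIES (1 AND 1)) XOR NOT 1) -> 1
  row 16 [10000]: ((0 IMPLIES (0 AND 0)) XOR NOT 0) -> 0
  row 17 [10001]: ((0 IMPLIES (0 AND 0)) XOR NOT 0) -> 0
  row 18 [10010]: ((1 IMPLIES (1 AND 0)) XOR NOT 0) -> 1
  row 19 [10011]: ((1 IMPLIES (1 AND 0)) XOR NOT 0) -> 1
  row 20 [10100]: ((0 IMPLIES (0 AND 1)) XOR NOT 1) -> 1
  row 21 [10101]: ((0 IMPLIES (0 AND 1)) XOR NOT 1) -> 1
  row 22 [10110]: ((1 IMPLIES (1 AND 1)) XOR NOT 1) -> 1
  row 23 [10111]: ((1 IMPLIES (1 AND 1)) XOR NOT 1) -> 1
  row 24 [11000]: ((0 IMPLIES (0 AND 0)) XOR NOT 0) -> 0
  row 25 [11001]: ((0 IMPLIES (0 AND 0)) XOR NOT 0) -> 0
  row 26 [11010]: ((1 IMPLIES (1 AND 0)) XOR NOT 0) -> 1
  row 27 [11011]: ((1 IMPLIES (1 AND 0)) XOR NOT 0) -> 1
  row 28 [11100]: ((0 IMPLIES (0 AND 1)) XOR NOT 1) -> 1
  row 29 [11101]: ((0 IMPLIES (0 AND 1)) XOR NOT 1) -> 1
  row 30 [11110]: ((1 IMPLIES (1 AND 1)) XOR NOT 1) -> 1
  row 31 [11111]: ((1 IMPLIES (1 AND 1)) XOR NOT 1) -> 1
Full result column, 4 rows per line (a,b,c fixed per line; d,e runs 00..11 left to right):
  rows 0-3 [a,b,c=000]: 0011  = hex 3
  rows 4-7 [a,b,c=001]: 1111  = hex F
  rows 8-11 [a,b,c=010]: 0011  = hex 3
  rows 12-15 [a,b,c=011]: 1111  = hex F
  rows 16-19 [a,b,c=100]: 0011  = hex 3
  rows 20-23 [a,b,c=101]: 1111  = hex F
  rows 24-27 [a,b,c=110]: 0011  = hex 3
  rows 28-31 [a,b,c=111]: 1111  = hex F
Output column (row 0 .. row 31) = 00111111001111110011111100111111
Output column grouped in 4s = 0011 1111 0011 1111 0011 1111 0011 1111 = 0x3F3F3F3F
Convert to decimal digit by digit (value = value*16 + digit):
  3 -> 3
  3*16 + 15 (F) = 63
  63*16 + 3 = 1011
  1011*16 + 15 (F) = 16191
  16191*16 + 3 = 259059
  259059*16 + 15 (F) = 4144959
  4144959*16 + 3 = 66319347
  66319347*16 + 15 (F) = 1061109567
Decimal = 1061109567

1061109567
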